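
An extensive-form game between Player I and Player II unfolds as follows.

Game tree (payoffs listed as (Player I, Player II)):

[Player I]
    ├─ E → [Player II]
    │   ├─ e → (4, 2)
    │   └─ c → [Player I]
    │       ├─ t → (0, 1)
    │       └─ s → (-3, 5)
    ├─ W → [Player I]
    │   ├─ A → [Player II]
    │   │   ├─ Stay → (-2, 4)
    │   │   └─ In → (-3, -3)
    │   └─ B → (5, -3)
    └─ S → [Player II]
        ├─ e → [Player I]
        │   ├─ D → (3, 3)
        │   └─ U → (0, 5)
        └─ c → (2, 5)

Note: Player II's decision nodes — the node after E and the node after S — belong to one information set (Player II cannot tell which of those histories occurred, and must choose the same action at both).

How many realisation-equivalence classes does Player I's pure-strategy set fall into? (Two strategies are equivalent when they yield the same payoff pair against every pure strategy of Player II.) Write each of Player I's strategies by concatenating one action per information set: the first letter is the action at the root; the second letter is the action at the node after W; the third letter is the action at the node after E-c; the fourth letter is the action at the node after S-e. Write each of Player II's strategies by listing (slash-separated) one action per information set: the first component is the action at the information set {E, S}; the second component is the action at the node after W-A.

Player I has 24 pure strategies: EAtD, EAtU, EAsD, EAsU, EBtD, EBtU, EBsD, EBsU, WAtD, WAtU, WAsD, WAsU, WBtD, WBtU, WBsD, WBsU, SAtD, SAtU, SAsD, SAsU, SBtD, SBtU, SBsD, SBsU. Columns: e/Stay, e/In, c/Stay, c/In.
{EAtD, EAtU, EBtD, EBtU} → row (4,2) (4,2) (0,1) (0,1)
{EAsD, EAsU, EBsD, EBsU} → row (4,2) (4,2) (-3,5) (-3,5)
{WAtD, WAtU, WAsD, WAsU} → row (-2,4) (-3,-3) (-2,4) (-3,-3)
{WBtD, WBtU, WBsD, WBsU} → row (5,-3) (5,-3) (5,-3) (5,-3)
{SAtD, SAsD, SBtD, SBsD} → row (3,3) (3,3) (2,5) (2,5)
{SAtU, SAsU, SBtU, SBsU} → row (0,5) (0,5) (2,5) (2,5)
That's 6 distinct rows out of 24 strategies.

6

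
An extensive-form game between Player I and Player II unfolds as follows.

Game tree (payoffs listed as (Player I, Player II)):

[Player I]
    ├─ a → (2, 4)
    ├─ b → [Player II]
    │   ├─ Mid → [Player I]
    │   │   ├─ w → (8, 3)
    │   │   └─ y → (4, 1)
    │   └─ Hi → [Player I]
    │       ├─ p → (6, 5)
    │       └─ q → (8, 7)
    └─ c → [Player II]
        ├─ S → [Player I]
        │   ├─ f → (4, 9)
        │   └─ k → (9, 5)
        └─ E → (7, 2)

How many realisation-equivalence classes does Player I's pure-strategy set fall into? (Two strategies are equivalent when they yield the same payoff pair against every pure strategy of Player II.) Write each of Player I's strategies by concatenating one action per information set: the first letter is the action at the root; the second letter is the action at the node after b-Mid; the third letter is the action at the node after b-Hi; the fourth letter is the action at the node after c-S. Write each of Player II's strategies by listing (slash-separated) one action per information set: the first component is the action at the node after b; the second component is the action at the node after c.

Player I has 24 pure strategies: awpf, awpk, awqf, awqk, aypf, aypk, ayqf, ayqk, bwpf, bwpk, bwqf, bwqk, bypf, bypk, byqf, byqk, cwpf, cwpk, cwqf, cwqk, cypf, cypk, cyqf, cyqk. Columns: Mid/S, Mid/E, Hi/S, Hi/E.
{awpf, awpk, awqf, awqk, aypf, aypk, ayqf, ayqk} → row (2,4) (2,4) (2,4) (2,4)
{bwpf, bwpk} → row (8,3) (8,3) (6,5) (6,5)
{bwqf, bwqk} → row (8,3) (8,3) (8,7) (8,7)
{bypf, bypk} → row (4,1) (4,1) (6,5) (6,5)
{byqf, byqk} → row (4,1) (4,1) (8,7) (8,7)
{cwpf, cwqf, cypf, cyqf} → row (4,9) (7,2) (4,9) (7,2)
{cwpk, cwqk, cypk, cyqk} → row (9,5) (7,2) (9,5) (7,2)
That's 7 distinct rows out of 24 strategies.

7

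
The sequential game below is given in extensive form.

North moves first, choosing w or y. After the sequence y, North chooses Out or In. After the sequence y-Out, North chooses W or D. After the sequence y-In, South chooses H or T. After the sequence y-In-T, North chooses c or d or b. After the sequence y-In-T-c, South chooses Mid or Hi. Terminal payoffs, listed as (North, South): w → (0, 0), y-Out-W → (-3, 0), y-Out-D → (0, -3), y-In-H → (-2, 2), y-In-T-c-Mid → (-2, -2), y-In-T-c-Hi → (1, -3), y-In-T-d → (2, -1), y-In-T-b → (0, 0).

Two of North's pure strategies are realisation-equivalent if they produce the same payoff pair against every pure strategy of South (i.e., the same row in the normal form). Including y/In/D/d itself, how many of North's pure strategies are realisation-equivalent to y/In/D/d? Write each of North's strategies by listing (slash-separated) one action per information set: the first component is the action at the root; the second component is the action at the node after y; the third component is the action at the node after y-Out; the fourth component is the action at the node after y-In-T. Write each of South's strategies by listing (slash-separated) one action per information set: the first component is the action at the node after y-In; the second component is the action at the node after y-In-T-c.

2

Row for y/In/D/d (columns H/Mid, H/Hi, T/Mid, T/Hi): (-2,2) (-2,2) (2,-1) (2,-1).
Under y/In/D/d, North's choice at the node after y-Out can never be reached regardless of what South does, so varying those choices leaves every outcome unchanged.
Holding the reachable choices fixed and varying the unreachable one freely already gives 2 equivalent strategies.
No other strategy reproduces this row, so those 2 are the full class: y/In/W/d, y/In/D/d.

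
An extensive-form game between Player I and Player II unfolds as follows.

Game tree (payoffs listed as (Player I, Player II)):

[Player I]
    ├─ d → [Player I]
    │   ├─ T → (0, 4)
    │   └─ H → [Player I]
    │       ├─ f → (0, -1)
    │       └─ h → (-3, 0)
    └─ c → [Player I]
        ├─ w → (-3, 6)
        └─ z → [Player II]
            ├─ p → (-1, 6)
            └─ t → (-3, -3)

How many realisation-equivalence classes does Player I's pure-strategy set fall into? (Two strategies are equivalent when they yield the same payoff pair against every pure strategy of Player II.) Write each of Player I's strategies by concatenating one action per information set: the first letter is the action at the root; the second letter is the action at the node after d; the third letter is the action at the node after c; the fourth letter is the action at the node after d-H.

Player I has 16 pure strategies: dTwf, dTwh, dTzf, dTzh, dHwf, dHwh, dHzf, dHzh, cTwf, cTwh, cTzf, cTzh, cHwf, cHwh, cHzf, cHzh. Columns: p, t.
{dTwf, dTwh, dTzf, dTzh} → row (0,4) (0,4)
{dHwf, dHzf} → row (0,-1) (0,-1)
{dHwh, dHzh} → row (-3,0) (-3,0)
{cTwf, cTwh, cHwf, cHwh} → row (-3,6) (-3,6)
{cTzf, cTzh, cHzf, cHzh} → row (-1,6) (-3,-3)
That's 5 distinct rows out of 16 strategies.

5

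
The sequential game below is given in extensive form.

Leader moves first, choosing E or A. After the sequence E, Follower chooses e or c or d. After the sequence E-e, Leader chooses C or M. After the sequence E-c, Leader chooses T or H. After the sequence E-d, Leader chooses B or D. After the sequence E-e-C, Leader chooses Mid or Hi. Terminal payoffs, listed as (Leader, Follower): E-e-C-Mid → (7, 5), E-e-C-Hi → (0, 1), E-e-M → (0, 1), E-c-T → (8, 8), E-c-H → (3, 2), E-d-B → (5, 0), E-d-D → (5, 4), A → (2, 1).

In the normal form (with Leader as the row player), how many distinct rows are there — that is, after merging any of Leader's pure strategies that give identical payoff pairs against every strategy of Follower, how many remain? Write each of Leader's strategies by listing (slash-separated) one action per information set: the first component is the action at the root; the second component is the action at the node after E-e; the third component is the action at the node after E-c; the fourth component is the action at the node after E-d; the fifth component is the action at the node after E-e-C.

Leader has 32 pure strategies: E/C/T/B/Mid, E/C/T/B/Hi, E/C/T/D/Mid, E/C/T/D/Hi, E/C/H/B/Mid, E/C/H/B/Hi, E/C/H/D/Mid, E/C/H/D/Hi, E/M/T/B/Mid, E/M/T/B/Hi, E/M/T/D/Mid, E/M/T/D/Hi, E/M/H/B/Mid, E/M/H/B/Hi, E/M/H/D/Mid, E/M/H/D/Hi, A/C/T/B/Mid, A/C/T/B/Hi, A/C/T/D/Mid, A/C/T/D/Hi, A/C/H/B/Mid, A/C/H/B/Hi, A/C/H/D/Mid, A/C/H/D/Hi, A/M/T/B/Mid, A/M/T/B/Hi, A/M/T/D/Mid, A/M/T/D/Hi, A/M/H/B/Mid, A/M/H/B/Hi, A/M/H/D/Mid, A/M/H/D/Hi. Columns: e, c, d.
{E/C/T/B/Mid} → row (7,5) (8,8) (5,0)
{E/C/T/B/Hi, E/M/T/B/Mid, E/M/T/B/Hi} → row (0,1) (8,8) (5,0)
{E/C/T/D/Mid} → row (7,5) (8,8) (5,4)
{E/C/T/D/Hi, E/M/T/D/Mid, E/M/T/D/Hi} → row (0,1) (8,8) (5,4)
{E/C/H/B/Mid} → row (7,5) (3,2) (5,0)
{E/C/H/B/Hi, E/M/H/B/Mid, E/M/H/B/Hi} → row (0,1) (3,2) (5,0)
{E/C/H/D/Mid} → row (7,5) (3,2) (5,4)
{E/C/H/D/Hi, E/M/H/D/Mid, E/M/H/D/Hi} → row (0,1) (3,2) (5,4)
{A/C/T/B/Mid, A/C/T/B/Hi, A/C/T/D/Mid, A/C/T/D/Hi, A/C/H/B/Mid, A/C/H/B/Hi, A/C/H/D/Mid, A/C/H/D/Hi, A/M/T/B/Mid, A/M/T/B/Hi, A/M/T/D/Mid, A/M/T/D/Hi, A/M/H/B/Mid, A/M/H/B/Hi, A/M/H/D/Mid, A/M/H/D/Hi} → row (2,1) (2,1) (2,1)
That's 9 distinct rows out of 32 strategies.

9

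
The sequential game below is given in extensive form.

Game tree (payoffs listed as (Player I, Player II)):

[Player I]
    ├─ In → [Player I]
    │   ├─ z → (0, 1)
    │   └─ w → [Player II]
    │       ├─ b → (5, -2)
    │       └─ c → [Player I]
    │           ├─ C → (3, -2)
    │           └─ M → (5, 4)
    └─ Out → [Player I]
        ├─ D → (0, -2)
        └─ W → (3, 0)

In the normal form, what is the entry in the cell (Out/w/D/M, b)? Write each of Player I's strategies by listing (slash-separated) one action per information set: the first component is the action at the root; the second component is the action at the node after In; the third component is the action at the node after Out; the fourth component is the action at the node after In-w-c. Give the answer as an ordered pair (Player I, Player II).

Trace the play path from the root:
  Player I plays Out
  Player I plays D at [Out]
→ terminal payoff (0, -2).
(Player I's choice at the node after In is never reached on this path, so it doesn't affect the outcome.)

(0, -2)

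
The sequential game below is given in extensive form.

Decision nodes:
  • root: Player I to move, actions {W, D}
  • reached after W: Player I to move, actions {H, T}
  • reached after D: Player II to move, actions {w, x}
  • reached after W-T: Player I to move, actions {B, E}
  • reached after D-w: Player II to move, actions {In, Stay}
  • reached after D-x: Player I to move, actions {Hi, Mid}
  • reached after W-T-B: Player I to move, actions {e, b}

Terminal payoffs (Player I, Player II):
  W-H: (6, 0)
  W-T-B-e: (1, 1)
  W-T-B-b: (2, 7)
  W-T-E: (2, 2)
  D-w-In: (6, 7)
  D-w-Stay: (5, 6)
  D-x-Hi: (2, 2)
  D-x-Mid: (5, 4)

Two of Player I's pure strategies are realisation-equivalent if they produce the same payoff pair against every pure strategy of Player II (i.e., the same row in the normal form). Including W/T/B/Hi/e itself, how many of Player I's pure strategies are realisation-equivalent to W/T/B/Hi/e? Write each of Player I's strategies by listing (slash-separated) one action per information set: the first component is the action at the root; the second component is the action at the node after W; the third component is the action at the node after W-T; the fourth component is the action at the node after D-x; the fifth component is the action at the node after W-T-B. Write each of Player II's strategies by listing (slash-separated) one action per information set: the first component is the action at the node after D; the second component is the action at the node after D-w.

Row for W/T/B/Hi/e (columns w/In, w/Stay, x/In, x/Stay): (1,1) (1,1) (1,1) (1,1).
Under W/T/B/Hi/e, Player I's choice at the node after D-x can never be reached regardless of what Player II does, so varying those choices leaves every outcome unchanged.
Holding the reachable choices fixed and varying the unreachable one freely already gives 2 equivalent strategies.
No other strategy reproduces this row, so those 2 are the full class: W/T/B/Hi/e, W/T/B/Mid/e.

2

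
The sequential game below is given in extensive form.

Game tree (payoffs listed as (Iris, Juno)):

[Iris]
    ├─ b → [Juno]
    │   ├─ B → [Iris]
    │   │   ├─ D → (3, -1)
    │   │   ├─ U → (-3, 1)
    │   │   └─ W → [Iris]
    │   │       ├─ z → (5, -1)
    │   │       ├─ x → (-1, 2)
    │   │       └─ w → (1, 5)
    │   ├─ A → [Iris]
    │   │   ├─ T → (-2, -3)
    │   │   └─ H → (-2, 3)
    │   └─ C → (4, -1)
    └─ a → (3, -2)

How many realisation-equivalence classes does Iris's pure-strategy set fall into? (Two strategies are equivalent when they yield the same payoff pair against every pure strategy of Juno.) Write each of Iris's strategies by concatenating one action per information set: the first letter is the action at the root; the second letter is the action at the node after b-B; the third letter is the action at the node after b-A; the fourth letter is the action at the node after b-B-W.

11

Iris has 36 pure strategies: bDTz, bDTx, bDTw, bDHz, bDHx, bDHw, bUTz, bUTx, bUTw, bUHz, bUHx, bUHw, bWTz, bWTx, bWTw, bWHz, bWHx, bWHw, aDTz, aDTx, aDTw, aDHz, aDHx, aDHw, aUTz, aUTx, aUTw, aUHz, aUHx, aUHw, aWTz, aWTx, aWTw, aWHz, aWHx, aWHw. Columns: B, A, C.
{bDTz, bDTx, bDTw} → row (3,-1) (-2,-3) (4,-1)
{bDHz, bDHx, bDHw} → row (3,-1) (-2,3) (4,-1)
{bUTz, bUTx, bUTw} → row (-3,1) (-2,-3) (4,-1)
{bUHz, bUHx, bUHw} → row (-3,1) (-2,3) (4,-1)
{bWTz} → row (5,-1) (-2,-3) (4,-1)
{bWTx} → row (-1,2) (-2,-3) (4,-1)
{bWTw} → row (1,5) (-2,-3) (4,-1)
{bWHz} → row (5,-1) (-2,3) (4,-1)
{bWHx} → row (-1,2) (-2,3) (4,-1)
{bWHw} → row (1,5) (-2,3) (4,-1)
{aDTz, aDTx, aDTw, aDHz, aDHx, aDHw, aUTz, aUTx, aUTw, aUHz, aUHx, aUHw, aWTz, aWTx, aWTw, aWHz, aWHx, aWHw} → row (3,-2) (3,-2) (3,-2)
That's 11 distinct rows out of 36 strategies.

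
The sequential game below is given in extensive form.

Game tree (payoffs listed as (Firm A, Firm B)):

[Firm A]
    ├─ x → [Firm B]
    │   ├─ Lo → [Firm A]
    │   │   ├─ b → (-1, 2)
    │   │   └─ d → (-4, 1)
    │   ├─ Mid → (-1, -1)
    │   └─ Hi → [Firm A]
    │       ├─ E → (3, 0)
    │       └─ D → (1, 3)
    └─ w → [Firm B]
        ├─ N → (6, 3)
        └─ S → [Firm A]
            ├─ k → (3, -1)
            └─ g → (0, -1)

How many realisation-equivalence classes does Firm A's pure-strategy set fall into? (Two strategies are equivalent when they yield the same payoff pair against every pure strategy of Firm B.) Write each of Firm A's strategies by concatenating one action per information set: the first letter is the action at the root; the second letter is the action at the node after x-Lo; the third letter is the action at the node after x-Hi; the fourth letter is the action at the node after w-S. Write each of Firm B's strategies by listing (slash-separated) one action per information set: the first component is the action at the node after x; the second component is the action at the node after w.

6

Firm A has 16 pure strategies: xbEk, xbEg, xbDk, xbDg, xdEk, xdEg, xdDk, xdDg, wbEk, wbEg, wbDk, wbDg, wdEk, wdEg, wdDk, wdDg. Columns: Lo/N, Lo/S, Mid/N, Mid/S, Hi/N, Hi/S.
{xbEk, xbEg} → row (-1,2) (-1,2) (-1,-1) (-1,-1) (3,0) (3,0)
{xbDk, xbDg} → row (-1,2) (-1,2) (-1,-1) (-1,-1) (1,3) (1,3)
{xdEk, xdEg} → row (-4,1) (-4,1) (-1,-1) (-1,-1) (3,0) (3,0)
{xdDk, xdDg} → row (-4,1) (-4,1) (-1,-1) (-1,-1) (1,3) (1,3)
{wbEk, wbDk, wdEk, wdDk} → row (6,3) (3,-1) (6,3) (3,-1) (6,3) (3,-1)
{wbEg, wbDg, wdEg, wdDg} → row (6,3) (0,-1) (6,3) (0,-1) (6,3) (0,-1)
That's 6 distinct rows out of 16 strategies.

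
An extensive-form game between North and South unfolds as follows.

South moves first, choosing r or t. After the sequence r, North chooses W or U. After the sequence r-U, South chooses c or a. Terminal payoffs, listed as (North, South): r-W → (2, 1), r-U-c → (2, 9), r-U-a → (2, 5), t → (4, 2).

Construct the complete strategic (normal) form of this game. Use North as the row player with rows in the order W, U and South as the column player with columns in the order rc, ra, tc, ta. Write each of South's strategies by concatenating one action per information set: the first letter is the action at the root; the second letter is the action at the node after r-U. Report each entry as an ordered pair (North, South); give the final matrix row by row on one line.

W: (2,1) (2,1) (4,2) (4,2) | U: (2,9) (2,5) (4,2) (4,2)

           rc       ra       tc       ta
   W    (2,1)    (2,1)    (4,2)    (4,2)
   U    (2,9)    (2,5)    (4,2)    (4,2)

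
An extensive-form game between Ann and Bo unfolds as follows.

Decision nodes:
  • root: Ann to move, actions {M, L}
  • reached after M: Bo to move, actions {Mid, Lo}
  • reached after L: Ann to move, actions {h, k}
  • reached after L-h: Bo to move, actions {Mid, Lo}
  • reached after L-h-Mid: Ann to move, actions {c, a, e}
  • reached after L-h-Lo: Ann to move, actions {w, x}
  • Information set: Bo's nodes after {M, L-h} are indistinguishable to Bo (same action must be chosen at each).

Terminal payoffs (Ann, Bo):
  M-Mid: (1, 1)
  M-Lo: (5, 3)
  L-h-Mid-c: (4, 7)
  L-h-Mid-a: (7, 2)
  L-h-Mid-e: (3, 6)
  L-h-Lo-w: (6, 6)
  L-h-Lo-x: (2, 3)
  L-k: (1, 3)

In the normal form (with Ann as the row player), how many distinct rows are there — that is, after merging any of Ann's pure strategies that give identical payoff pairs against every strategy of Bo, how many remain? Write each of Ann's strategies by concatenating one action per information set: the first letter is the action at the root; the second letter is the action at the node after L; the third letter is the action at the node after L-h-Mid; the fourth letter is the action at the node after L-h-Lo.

Ann has 24 pure strategies: Mhcw, Mhcx, Mhaw, Mhax, Mhew, Mhex, Mkcw, Mkcx, Mkaw, Mkax, Mkew, Mkex, Lhcw, Lhcx, Lhaw, Lhax, Lhew, Lhex, Lkcw, Lkcx, Lkaw, Lkax, Lkew, Lkex. Columns: Mid, Lo.
{Mhcw, Mhcx, Mhaw, Mhax, Mhew, Mhex, Mkcw, Mkcx, Mkaw, Mkax, Mkew, Mkex} → row (1,1) (5,3)
{Lhcw} → row (4,7) (6,6)
{Lhcx} → row (4,7) (2,3)
{Lhaw} → row (7,2) (6,6)
{Lhax} → row (7,2) (2,3)
{Lhew} → row (3,6) (6,6)
{Lhex} → row (3,6) (2,3)
{Lkcw, Lkcx, Lkaw, Lkax, Lkew, Lkex} → row (1,3) (1,3)
That's 8 distinct rows out of 24 strategies.

8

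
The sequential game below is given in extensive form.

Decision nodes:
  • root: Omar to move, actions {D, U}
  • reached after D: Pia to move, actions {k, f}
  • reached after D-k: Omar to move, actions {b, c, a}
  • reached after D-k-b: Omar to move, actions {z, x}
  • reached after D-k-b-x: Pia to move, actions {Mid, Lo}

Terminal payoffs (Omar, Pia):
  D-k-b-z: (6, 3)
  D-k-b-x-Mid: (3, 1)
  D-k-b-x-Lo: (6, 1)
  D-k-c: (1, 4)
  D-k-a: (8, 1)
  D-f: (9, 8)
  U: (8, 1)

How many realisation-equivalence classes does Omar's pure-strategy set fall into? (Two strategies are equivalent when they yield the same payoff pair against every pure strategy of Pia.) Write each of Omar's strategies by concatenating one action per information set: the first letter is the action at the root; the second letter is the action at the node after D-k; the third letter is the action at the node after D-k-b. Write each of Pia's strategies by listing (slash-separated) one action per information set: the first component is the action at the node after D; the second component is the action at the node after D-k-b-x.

5

Omar has 12 pure strategies: Dbz, Dbx, Dcz, Dcx, Daz, Dax, Ubz, Ubx, Ucz, Ucx, Uaz, Uax. Columns: k/Mid, k/Lo, f/Mid, f/Lo.
{Dbz} → row (6,3) (6,3) (9,8) (9,8)
{Dbx} → row (3,1) (6,1) (9,8) (9,8)
{Dcz, Dcx} → row (1,4) (1,4) (9,8) (9,8)
{Daz, Dax} → row (8,1) (8,1) (9,8) (9,8)
{Ubz, Ubx, Ucz, Ucx, Uaz, Uax} → row (8,1) (8,1) (8,1) (8,1)
That's 5 distinct rows out of 12 strategies.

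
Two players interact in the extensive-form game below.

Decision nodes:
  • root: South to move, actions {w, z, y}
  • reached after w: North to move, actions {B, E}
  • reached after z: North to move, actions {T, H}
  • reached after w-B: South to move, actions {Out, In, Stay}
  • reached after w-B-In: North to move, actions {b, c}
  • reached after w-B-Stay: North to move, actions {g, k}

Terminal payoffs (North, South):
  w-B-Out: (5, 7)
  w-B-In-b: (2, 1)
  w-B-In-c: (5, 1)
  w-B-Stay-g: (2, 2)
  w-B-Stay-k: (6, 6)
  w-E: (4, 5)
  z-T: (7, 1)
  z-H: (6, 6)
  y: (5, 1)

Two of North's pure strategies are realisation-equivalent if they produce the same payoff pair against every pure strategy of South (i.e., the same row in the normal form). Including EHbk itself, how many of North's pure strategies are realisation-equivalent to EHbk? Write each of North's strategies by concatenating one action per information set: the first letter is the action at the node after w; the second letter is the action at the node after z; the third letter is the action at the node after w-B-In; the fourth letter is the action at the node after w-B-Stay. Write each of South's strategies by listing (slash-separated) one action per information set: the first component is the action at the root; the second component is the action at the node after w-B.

Row for EHbk (columns w/Out, w/In, w/Stay, z/Out, z/In, z/Stay, y/Out, y/In, y/Stay): (4,5) (4,5) (4,5) (6,6) (6,6) (6,6) (5,1) (5,1) (5,1).
Under EHbk, North's choice at the node after w-B-In and at the node after w-B-Stay can never be reached regardless of what South does, so varying those choices leaves every outcome unchanged.
Holding the reachable choices fixed and varying the unreachable ones freely already gives 2 × 2 = 4 equivalent strategies.
No other strategy reproduces this row, so those 4 are the full class: EHbg, EHbk, EHcg, EHck.

4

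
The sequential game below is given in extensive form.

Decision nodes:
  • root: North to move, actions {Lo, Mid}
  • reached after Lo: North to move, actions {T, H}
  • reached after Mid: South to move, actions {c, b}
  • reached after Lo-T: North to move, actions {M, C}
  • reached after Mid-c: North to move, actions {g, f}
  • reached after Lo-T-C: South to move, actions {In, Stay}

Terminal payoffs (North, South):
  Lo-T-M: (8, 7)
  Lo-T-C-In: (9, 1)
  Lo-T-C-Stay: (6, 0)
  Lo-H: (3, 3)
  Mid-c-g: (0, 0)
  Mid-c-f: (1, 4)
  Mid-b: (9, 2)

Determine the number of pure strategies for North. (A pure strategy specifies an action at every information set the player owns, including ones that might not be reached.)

16

North owns the root with actions {Lo, Mid} — two choices.
North owns the node after Lo with actions {T, H} — two choices.
North owns the node after Lo-T with actions {M, C} — two choices.
North owns the node after Mid-c with actions {g, f} — two choices.
A pure strategy fixes one action at each information set independently, so the count is the product 2 × 2 × 2 × 2 = 16.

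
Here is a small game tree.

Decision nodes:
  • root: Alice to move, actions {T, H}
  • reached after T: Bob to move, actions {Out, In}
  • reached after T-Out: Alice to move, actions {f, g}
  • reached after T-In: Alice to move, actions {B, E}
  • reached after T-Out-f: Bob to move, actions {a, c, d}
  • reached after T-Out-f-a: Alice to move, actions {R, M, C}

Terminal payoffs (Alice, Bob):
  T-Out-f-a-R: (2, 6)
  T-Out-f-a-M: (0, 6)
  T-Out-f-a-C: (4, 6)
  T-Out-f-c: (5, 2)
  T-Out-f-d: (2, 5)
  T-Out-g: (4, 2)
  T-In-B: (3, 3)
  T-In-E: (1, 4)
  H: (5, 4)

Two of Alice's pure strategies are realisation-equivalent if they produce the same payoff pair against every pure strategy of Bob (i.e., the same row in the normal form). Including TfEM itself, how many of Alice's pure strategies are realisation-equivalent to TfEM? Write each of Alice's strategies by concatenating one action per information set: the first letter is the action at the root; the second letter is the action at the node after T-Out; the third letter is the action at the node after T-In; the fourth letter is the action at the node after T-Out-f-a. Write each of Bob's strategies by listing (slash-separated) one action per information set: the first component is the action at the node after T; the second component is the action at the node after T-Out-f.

Row for TfEM (columns Out/a, Out/c, Out/d, In/a, In/c, In/d): (0,6) (5,2) (2,5) (1,4) (1,4) (1,4).
Every one of Alice's information sets is on the play path for some reply by Bob when Alice follows TfEM.
Changing the action at any of them therefore changes at least one column, so only TfEM itself gives this row.

1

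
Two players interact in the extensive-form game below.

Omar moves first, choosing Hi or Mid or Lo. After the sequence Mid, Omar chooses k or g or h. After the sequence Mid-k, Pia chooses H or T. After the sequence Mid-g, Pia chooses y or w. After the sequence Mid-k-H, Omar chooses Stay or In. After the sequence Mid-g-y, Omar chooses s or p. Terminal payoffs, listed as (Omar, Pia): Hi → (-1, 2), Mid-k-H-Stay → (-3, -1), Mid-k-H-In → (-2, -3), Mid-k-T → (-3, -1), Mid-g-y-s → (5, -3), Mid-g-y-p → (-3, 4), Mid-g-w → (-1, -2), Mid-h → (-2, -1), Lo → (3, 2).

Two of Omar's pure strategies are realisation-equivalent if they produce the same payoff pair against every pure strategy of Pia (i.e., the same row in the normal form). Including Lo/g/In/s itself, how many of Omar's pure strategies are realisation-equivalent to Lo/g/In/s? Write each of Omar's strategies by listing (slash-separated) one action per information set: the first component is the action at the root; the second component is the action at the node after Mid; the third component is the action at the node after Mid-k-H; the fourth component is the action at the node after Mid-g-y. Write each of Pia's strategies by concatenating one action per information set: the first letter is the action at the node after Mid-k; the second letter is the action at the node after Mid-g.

12

Row for Lo/g/In/s (columns Hy, Hw, Ty, Tw): (3,2) (3,2) (3,2) (3,2).
Under Lo/g/In/s, Omar's choice at the node after Mid and at the node after Mid-k-H and at the node after Mid-g-y can never be reached regardless of what Pia does, so varying those choices leaves every outcome unchanged.
Holding the reachable choices fixed and varying the unreachable ones freely already gives 3 × 2 × 2 = 12 equivalent strategies.
No other strategy reproduces this row, so those 12 are the full class: Lo/k/Stay/s, Lo/k/Stay/p, Lo/k/In/s, Lo/k/In/p, Lo/g/Stay/s, Lo/g/Stay/p, Lo/g/In/s, Lo/g/In/p, Lo/h/Stay/s, Lo/h/Stay/p, Lo/h/In/s, Lo/h/In/p.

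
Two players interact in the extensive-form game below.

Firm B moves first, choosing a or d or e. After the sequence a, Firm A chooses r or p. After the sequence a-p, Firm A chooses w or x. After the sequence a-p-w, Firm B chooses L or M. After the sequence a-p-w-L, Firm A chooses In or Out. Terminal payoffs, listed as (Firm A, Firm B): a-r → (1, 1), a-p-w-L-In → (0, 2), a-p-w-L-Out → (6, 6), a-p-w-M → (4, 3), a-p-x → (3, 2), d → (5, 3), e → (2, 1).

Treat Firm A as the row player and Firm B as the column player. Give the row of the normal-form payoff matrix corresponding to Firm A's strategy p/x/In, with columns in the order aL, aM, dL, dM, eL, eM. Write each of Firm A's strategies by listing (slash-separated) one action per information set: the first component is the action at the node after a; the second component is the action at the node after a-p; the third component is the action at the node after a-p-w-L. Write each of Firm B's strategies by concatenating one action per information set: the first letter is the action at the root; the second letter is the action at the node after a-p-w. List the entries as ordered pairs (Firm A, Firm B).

vs aL: Firm B plays a → Firm A plays p at [a] → Firm A plays x at [a-p] → (3, 2)
vs aM: Firm B plays a → Firm A plays p at [a] → Firm A plays x at [a-p] → (3, 2)
vs dL: Firm B plays d → (5, 3)
vs dM: Firm B plays d → (5, 3)
vs eL: Firm B plays e → (2, 1)
vs eM: Firm B plays e → (2, 1)

(3,2) (3,2) (5,3) (5,3) (2,1) (2,1)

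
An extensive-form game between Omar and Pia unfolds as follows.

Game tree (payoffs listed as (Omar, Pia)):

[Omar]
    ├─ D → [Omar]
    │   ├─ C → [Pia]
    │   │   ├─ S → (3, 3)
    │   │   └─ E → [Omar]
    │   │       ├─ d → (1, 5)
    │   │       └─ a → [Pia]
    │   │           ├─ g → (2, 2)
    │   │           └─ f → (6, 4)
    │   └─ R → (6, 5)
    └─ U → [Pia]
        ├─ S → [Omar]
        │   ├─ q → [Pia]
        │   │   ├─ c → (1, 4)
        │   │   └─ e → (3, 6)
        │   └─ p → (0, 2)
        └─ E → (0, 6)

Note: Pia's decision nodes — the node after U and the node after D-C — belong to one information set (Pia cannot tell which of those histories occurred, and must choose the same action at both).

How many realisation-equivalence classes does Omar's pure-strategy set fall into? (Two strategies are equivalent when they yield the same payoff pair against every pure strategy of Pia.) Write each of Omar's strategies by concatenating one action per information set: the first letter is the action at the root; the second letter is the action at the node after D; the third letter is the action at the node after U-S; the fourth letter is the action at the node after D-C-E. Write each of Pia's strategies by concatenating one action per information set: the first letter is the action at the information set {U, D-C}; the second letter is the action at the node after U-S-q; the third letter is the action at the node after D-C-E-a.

5

Omar has 16 pure strategies: DCqd, DCqa, DCpd, DCpa, DRqd, DRqa, DRpd, DRpa, UCqd, UCqa, UCpd, UCpa, URqd, URqa, URpd, URpa. Columns: Scg, Scf, Seg, Sef, Ecg, Ecf, Eeg, Eef.
{DCqd, DCpd} → row (3,3) (3,3) (3,3) (3,3) (1,5) (1,5) (1,5) (1,5)
{DCqa, DCpa} → row (3,3) (3,3) (3,3) (3,3) (2,2) (6,4) (2,2) (6,4)
{DRqd, DRqa, DRpd, DRpa} → row (6,5) (6,5) (6,5) (6,5) (6,5) (6,5) (6,5) (6,5)
{UCqd, UCqa, URqd, URqa} → row (1,4) (1,4) (3,6) (3,6) (0,6) (0,6) (0,6) (0,6)
{UCpd, UCpa, URpd, URpa} → row (0,2) (0,2) (0,2) (0,2) (0,6) (0,6) (0,6) (0,6)
That's 5 distinct rows out of 16 strategies.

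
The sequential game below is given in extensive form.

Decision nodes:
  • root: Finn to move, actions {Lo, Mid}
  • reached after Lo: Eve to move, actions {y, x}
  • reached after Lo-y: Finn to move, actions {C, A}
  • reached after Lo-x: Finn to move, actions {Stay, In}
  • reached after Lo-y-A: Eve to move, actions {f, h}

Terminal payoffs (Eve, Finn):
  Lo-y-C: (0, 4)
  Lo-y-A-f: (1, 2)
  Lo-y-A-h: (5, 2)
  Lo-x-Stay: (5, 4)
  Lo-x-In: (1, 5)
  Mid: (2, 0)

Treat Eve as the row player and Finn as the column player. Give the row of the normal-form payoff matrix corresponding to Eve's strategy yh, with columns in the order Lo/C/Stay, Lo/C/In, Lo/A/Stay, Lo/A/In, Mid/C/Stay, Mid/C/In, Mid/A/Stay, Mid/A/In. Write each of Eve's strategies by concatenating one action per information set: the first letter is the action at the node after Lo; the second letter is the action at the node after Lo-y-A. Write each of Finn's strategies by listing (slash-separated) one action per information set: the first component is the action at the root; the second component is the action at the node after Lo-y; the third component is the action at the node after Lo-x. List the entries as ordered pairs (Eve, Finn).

vs Lo/C/Stay: Finn plays Lo → Eve plays y at [Lo] → Finn plays C at [Lo-y] → (0, 4)
vs Lo/C/In: Finn plays Lo → Eve plays y at [Lo] → Finn plays C at [Lo-y] → (0, 4)
vs Lo/A/Stay: Finn plays Lo → Eve plays y at [Lo] → Finn plays A at [Lo-y] → Eve plays h at [Lo-y-A] → (5, 2)
vs Lo/A/In: Finn plays Lo → Eve plays y at [Lo] → Finn plays A at [Lo-y] → Eve plays h at [Lo-y-A] → (5, 2)
vs Mid/C/Stay: Finn plays Mid → (2, 0)
vs Mid/C/In: Finn plays Mid → (2, 0)
vs Mid/A/Stay: Finn plays Mid → (2, 0)
vs Mid/A/In: Finn plays Mid → (2, 0)

(0,4) (0,4) (5,2) (5,2) (2,0) (2,0) (2,0) (2,0)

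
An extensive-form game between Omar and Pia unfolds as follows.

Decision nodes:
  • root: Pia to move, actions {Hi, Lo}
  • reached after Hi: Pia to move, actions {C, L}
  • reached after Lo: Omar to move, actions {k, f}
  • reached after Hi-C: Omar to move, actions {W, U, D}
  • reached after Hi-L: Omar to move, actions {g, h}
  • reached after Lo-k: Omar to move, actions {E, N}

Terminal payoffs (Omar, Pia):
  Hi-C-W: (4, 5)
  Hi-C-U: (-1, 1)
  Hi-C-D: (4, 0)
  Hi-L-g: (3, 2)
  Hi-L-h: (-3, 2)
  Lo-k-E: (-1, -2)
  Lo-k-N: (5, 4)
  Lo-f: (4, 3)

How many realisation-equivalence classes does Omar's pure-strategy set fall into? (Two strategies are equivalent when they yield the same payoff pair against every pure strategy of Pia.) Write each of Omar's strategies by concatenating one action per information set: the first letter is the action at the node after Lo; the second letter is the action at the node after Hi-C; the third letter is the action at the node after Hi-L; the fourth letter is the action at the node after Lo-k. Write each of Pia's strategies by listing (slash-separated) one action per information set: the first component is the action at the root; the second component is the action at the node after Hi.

Omar has 24 pure strategies: kWgE, kWgN, kWhE, kWhN, kUgE, kUgN, kUhE, kUhN, kDgE, kDgN, kDhE, kDhN, fWgE, fWgN, fWhE, fWhN, fUgE, fUgN, fUhE, fUhN, fDgE, fDgN, fDhE, fDhN. Columns: Hi/C, Hi/L, Lo/C, Lo/L.
{kWgE} → row (4,5) (3,2) (-1,-2) (-1,-2)
{kWgN} → row (4,5) (3,2) (5,4) (5,4)
{kWhE} → row (4,5) (-3,2) (-1,-2) (-1,-2)
{kWhN} → row (4,5) (-3,2) (5,4) (5,4)
{kUgE} → row (-1,1) (3,2) (-1,-2) (-1,-2)
{kUgN} → row (-1,1) (3,2) (5,4) (5,4)
{kUhE} → row (-1,1) (-3,2) (-1,-2) (-1,-2)
{kUhN} → row (-1,1) (-3,2) (5,4) (5,4)
{kDgE} → row (4,0) (3,2) (-1,-2) (-1,-2)
{kDgN} → row (4,0) (3,2) (5,4) (5,4)
{kDhE} → row (4,0) (-3,2) (-1,-2) (-1,-2)
{kDhN} → row (4,0) (-3,2) (5,4) (5,4)
{fWgE, fWgN} → row (4,5) (3,2) (4,3) (4,3)
{fWhE, fWhN} → row (4,5) (-3,2) (4,3) (4,3)
{fUgE, fUgN} → row (-1,1) (3,2) (4,3) (4,3)
{fUhE, fUhN} → row (-1,1) (-3,2) (4,3) (4,3)
{fDgE, fDgN} → row (4,0) (3,2) (4,3) (4,3)
{fDhE, fDhN} → row (4,0) (-3,2) (4,3) (4,3)
That's 18 distinct rows out of 24 strategies.

18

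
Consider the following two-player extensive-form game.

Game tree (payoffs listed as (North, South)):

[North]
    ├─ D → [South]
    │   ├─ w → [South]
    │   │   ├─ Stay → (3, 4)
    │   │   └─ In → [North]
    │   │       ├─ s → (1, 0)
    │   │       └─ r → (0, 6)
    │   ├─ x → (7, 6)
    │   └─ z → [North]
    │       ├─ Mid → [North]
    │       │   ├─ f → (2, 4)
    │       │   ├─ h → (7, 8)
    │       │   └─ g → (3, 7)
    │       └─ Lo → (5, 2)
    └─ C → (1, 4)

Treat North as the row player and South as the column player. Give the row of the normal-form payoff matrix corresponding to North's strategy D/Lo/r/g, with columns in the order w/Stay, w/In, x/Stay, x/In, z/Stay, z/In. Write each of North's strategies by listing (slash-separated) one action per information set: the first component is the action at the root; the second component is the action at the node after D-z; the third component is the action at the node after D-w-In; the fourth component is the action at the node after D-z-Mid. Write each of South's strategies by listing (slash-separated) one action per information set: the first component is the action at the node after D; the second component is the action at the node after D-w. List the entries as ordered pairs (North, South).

vs w/Stay: North plays D → South plays w at [D] → South plays Stay at [D-w] → (3, 4)
vs w/In: North plays D → South plays w at [D] → South plays In at [D-w] → North plays r at [D-w-In] → (0, 6)
vs x/Stay: North plays D → South plays x at [D] → (7, 6)
vs x/In: North plays D → South plays x at [D] → (7, 6)
vs z/Stay: North plays D → South plays z at [D] → North plays Lo at [D-z] → (5, 2)
vs z/In: North plays D → South plays z at [D] → North plays Lo at [D-z] → (5, 2)

(3,4) (0,6) (7,6) (7,6) (5,2) (5,2)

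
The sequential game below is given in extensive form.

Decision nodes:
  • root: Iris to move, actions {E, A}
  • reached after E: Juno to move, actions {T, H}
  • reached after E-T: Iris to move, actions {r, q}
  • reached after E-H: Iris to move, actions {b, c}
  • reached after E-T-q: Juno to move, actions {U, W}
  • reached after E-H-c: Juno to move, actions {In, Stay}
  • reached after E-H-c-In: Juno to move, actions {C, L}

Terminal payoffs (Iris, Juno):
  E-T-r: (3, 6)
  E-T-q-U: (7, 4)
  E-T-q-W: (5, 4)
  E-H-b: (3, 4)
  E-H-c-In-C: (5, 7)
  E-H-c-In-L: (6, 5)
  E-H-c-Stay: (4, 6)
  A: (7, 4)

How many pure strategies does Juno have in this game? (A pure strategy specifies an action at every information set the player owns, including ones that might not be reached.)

16

Juno owns the node after E with actions {T, H} — two choices.
Juno owns the node after E-T-q with actions {U, W} — two choices.
Juno owns the node after E-H-c with actions {In, Stay} — two choices.
Juno owns the node after E-H-c-In with actions {C, L} — two choices.
A pure strategy fixes one action at each information set independently, so the count is the product 2 × 2 × 2 × 2 = 16.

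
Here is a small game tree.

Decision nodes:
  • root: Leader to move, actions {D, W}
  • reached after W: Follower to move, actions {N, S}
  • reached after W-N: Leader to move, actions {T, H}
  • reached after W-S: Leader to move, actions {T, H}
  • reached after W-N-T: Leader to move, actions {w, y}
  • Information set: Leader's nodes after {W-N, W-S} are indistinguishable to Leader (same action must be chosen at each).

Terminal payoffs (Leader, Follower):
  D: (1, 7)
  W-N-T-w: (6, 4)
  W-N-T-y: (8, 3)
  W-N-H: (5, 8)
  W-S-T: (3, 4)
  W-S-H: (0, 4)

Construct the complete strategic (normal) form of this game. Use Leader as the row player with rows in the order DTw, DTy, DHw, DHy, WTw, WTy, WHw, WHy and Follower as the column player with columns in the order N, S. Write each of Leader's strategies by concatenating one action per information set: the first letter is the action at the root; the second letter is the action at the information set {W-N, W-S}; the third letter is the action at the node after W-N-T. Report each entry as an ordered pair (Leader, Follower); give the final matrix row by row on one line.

Row DTw: N→(1,7), S→(1,7)
Row DTy: N→(1,7), S→(1,7)
Row DHw: N→(1,7), S→(1,7)
Row DHy: N→(1,7), S→(1,7)
Row WTw: N→(6,4), S→(3,4)
Row WTy: N→(8,3), S→(3,4)
Row WHw: N→(5,8), S→(0,4)
Row WHy: N→(5,8), S→(0,4)

DTw: (1,7) (1,7) | DTy: (1,7) (1,7) | DHw: (1,7) (1,7) | DHy: (1,7) (1,7) | WTw: (6,4) (3,4) | WTy: (8,3) (3,4) | WHw: (5,8) (0,4) | WHy: (5,8) (0,4)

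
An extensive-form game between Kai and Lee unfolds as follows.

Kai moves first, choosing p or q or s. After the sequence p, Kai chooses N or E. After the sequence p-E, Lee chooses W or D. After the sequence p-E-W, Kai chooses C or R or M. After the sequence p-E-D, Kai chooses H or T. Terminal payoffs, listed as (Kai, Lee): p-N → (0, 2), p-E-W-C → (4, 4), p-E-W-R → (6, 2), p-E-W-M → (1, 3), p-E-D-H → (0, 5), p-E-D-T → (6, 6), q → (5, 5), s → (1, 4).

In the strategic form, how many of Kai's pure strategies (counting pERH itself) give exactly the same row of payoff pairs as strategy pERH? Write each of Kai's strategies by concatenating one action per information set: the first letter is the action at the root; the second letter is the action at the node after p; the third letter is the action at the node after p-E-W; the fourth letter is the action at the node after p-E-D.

1

Row for pERH (columns W, D): (6,2) (0,5).
Every one of Kai's information sets is on the play path for some reply by Lee when Kai follows pERH.
Changing the action at any of them therefore changes at least one column, so only pERH itself gives this row.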